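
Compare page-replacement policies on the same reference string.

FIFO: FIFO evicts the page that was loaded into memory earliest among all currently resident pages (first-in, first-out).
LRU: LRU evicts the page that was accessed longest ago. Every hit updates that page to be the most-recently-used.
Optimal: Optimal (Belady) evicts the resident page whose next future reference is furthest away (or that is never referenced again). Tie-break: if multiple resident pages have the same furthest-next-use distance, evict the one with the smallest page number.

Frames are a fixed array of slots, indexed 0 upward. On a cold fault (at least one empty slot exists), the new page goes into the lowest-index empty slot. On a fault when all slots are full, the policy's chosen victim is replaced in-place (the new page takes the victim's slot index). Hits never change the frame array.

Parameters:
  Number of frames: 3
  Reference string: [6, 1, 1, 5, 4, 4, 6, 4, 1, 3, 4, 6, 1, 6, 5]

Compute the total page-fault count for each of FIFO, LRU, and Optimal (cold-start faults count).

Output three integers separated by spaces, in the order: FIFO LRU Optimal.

Answer: 11 10 7

Derivation:
--- FIFO ---
  step 0: ref 6 -> FAULT, frames=[6,-,-] (faults so far: 1)
  step 1: ref 1 -> FAULT, frames=[6,1,-] (faults so far: 2)
  step 2: ref 1 -> HIT, frames=[6,1,-] (faults so far: 2)
  step 3: ref 5 -> FAULT, frames=[6,1,5] (faults so far: 3)
  step 4: ref 4 -> FAULT, evict 6, frames=[4,1,5] (faults so far: 4)
  step 5: ref 4 -> HIT, frames=[4,1,5] (faults so far: 4)
  step 6: ref 6 -> FAULT, evict 1, frames=[4,6,5] (faults so far: 5)
  step 7: ref 4 -> HIT, frames=[4,6,5] (faults so far: 5)
  step 8: ref 1 -> FAULT, evict 5, frames=[4,6,1] (faults so far: 6)
  step 9: ref 3 -> FAULT, evict 4, frames=[3,6,1] (faults so far: 7)
  step 10: ref 4 -> FAULT, evict 6, frames=[3,4,1] (faults so far: 8)
  step 11: ref 6 -> FAULT, evict 1, frames=[3,4,6] (faults so far: 9)
  step 12: ref 1 -> FAULT, evict 3, frames=[1,4,6] (faults so far: 10)
  step 13: ref 6 -> HIT, frames=[1,4,6] (faults so far: 10)
  step 14: ref 5 -> FAULT, evict 4, frames=[1,5,6] (faults so far: 11)
  FIFO total faults: 11
--- LRU ---
  step 0: ref 6 -> FAULT, frames=[6,-,-] (faults so far: 1)
  step 1: ref 1 -> FAULT, frames=[6,1,-] (faults so far: 2)
  step 2: ref 1 -> HIT, frames=[6,1,-] (faults so far: 2)
  step 3: ref 5 -> FAULT, frames=[6,1,5] (faults so far: 3)
  step 4: ref 4 -> FAULT, evict 6, frames=[4,1,5] (faults so far: 4)
  step 5: ref 4 -> HIT, frames=[4,1,5] (faults so far: 4)
  step 6: ref 6 -> FAULT, evict 1, frames=[4,6,5] (faults so far: 5)
  step 7: ref 4 -> HIT, frames=[4,6,5] (faults so far: 5)
  step 8: ref 1 -> FAULT, evict 5, frames=[4,6,1] (faults so far: 6)
  step 9: ref 3 -> FAULT, evict 6, frames=[4,3,1] (faults so far: 7)
  step 10: ref 4 -> HIT, frames=[4,3,1] (faults so far: 7)
  step 11: ref 6 -> FAULT, evict 1, frames=[4,3,6] (faults so far: 8)
  step 12: ref 1 -> FAULT, evict 3, frames=[4,1,6] (faults so far: 9)
  step 13: ref 6 -> HIT, frames=[4,1,6] (faults so far: 9)
  step 14: ref 5 -> FAULT, evict 4, frames=[5,1,6] (faults so far: 10)
  LRU total faults: 10
--- Optimal ---
  step 0: ref 6 -> FAULT, frames=[6,-,-] (faults so far: 1)
  step 1: ref 1 -> FAULT, frames=[6,1,-] (faults so far: 2)
  step 2: ref 1 -> HIT, frames=[6,1,-] (faults so far: 2)
  step 3: ref 5 -> FAULT, frames=[6,1,5] (faults so far: 3)
  step 4: ref 4 -> FAULT, evict 5, frames=[6,1,4] (faults so far: 4)
  step 5: ref 4 -> HIT, frames=[6,1,4] (faults so far: 4)
  step 6: ref 6 -> HIT, frames=[6,1,4] (faults so far: 4)
  step 7: ref 4 -> HIT, frames=[6,1,4] (faults so far: 4)
  step 8: ref 1 -> HIT, frames=[6,1,4] (faults so far: 4)
  step 9: ref 3 -> FAULT, evict 1, frames=[6,3,4] (faults so far: 5)
  step 10: ref 4 -> HIT, frames=[6,3,4] (faults so far: 5)
  step 11: ref 6 -> HIT, frames=[6,3,4] (faults so far: 5)
  step 12: ref 1 -> FAULT, evict 3, frames=[6,1,4] (faults so far: 6)
  step 13: ref 6 -> HIT, frames=[6,1,4] (faults so far: 6)
  step 14: ref 5 -> FAULT, evict 1, frames=[6,5,4] (faults so far: 7)
  Optimal total faults: 7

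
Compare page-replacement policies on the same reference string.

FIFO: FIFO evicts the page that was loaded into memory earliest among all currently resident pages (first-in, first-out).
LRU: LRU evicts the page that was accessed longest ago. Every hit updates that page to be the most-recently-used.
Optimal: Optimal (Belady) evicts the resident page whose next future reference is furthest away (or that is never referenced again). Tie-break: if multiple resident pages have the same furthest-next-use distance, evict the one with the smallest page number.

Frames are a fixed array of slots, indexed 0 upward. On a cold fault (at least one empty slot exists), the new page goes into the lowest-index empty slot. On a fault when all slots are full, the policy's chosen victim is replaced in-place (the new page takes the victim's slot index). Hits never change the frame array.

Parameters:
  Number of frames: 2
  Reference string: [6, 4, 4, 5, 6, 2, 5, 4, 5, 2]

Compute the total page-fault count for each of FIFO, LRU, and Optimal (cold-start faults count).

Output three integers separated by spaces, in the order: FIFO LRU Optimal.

--- FIFO ---
  step 0: ref 6 -> FAULT, frames=[6,-] (faults so far: 1)
  step 1: ref 4 -> FAULT, frames=[6,4] (faults so far: 2)
  step 2: ref 4 -> HIT, frames=[6,4] (faults so far: 2)
  step 3: ref 5 -> FAULT, evict 6, frames=[5,4] (faults so far: 3)
  step 4: ref 6 -> FAULT, evict 4, frames=[5,6] (faults so far: 4)
  step 5: ref 2 -> FAULT, evict 5, frames=[2,6] (faults so far: 5)
  step 6: ref 5 -> FAULT, evict 6, frames=[2,5] (faults so far: 6)
  step 7: ref 4 -> FAULT, evict 2, frames=[4,5] (faults so far: 7)
  step 8: ref 5 -> HIT, frames=[4,5] (faults so far: 7)
  step 9: ref 2 -> FAULT, evict 5, frames=[4,2] (faults so far: 8)
  FIFO total faults: 8
--- LRU ---
  step 0: ref 6 -> FAULT, frames=[6,-] (faults so far: 1)
  step 1: ref 4 -> FAULT, frames=[6,4] (faults so far: 2)
  step 2: ref 4 -> HIT, frames=[6,4] (faults so far: 2)
  step 3: ref 5 -> FAULT, evict 6, frames=[5,4] (faults so far: 3)
  step 4: ref 6 -> FAULT, evict 4, frames=[5,6] (faults so far: 4)
  step 5: ref 2 -> FAULT, evict 5, frames=[2,6] (faults so far: 5)
  step 6: ref 5 -> FAULT, evict 6, frames=[2,5] (faults so far: 6)
  step 7: ref 4 -> FAULT, evict 2, frames=[4,5] (faults so far: 7)
  step 8: ref 5 -> HIT, frames=[4,5] (faults so far: 7)
  step 9: ref 2 -> FAULT, evict 4, frames=[2,5] (faults so far: 8)
  LRU total faults: 8
--- Optimal ---
  step 0: ref 6 -> FAULT, frames=[6,-] (faults so far: 1)
  step 1: ref 4 -> FAULT, frames=[6,4] (faults so far: 2)
  step 2: ref 4 -> HIT, frames=[6,4] (faults so far: 2)
  step 3: ref 5 -> FAULT, evict 4, frames=[6,5] (faults so far: 3)
  step 4: ref 6 -> HIT, frames=[6,5] (faults so far: 3)
  step 5: ref 2 -> FAULT, evict 6, frames=[2,5] (faults so far: 4)
  step 6: ref 5 -> HIT, frames=[2,5] (faults so far: 4)
  step 7: ref 4 -> FAULT, evict 2, frames=[4,5] (faults so far: 5)
  step 8: ref 5 -> HIT, frames=[4,5] (faults so far: 5)
  step 9: ref 2 -> FAULT, evict 4, frames=[2,5] (faults so far: 6)
  Optimal total faults: 6

Answer: 8 8 6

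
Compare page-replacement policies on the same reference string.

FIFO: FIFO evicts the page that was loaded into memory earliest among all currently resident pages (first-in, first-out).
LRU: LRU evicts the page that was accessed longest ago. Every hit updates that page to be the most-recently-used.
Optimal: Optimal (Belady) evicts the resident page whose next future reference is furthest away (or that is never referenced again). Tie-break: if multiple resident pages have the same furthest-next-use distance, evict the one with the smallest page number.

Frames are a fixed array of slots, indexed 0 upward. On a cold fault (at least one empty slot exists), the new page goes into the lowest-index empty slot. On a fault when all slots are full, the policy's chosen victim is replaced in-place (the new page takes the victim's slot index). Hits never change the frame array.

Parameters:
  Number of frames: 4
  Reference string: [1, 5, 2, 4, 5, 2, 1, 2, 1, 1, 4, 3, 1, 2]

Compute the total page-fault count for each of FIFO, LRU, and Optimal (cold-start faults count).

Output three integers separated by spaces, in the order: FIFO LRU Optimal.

Answer: 6 5 5

Derivation:
--- FIFO ---
  step 0: ref 1 -> FAULT, frames=[1,-,-,-] (faults so far: 1)
  step 1: ref 5 -> FAULT, frames=[1,5,-,-] (faults so far: 2)
  step 2: ref 2 -> FAULT, frames=[1,5,2,-] (faults so far: 3)
  step 3: ref 4 -> FAULT, frames=[1,5,2,4] (faults so far: 4)
  step 4: ref 5 -> HIT, frames=[1,5,2,4] (faults so far: 4)
  step 5: ref 2 -> HIT, frames=[1,5,2,4] (faults so far: 4)
  step 6: ref 1 -> HIT, frames=[1,5,2,4] (faults so far: 4)
  step 7: ref 2 -> HIT, frames=[1,5,2,4] (faults so far: 4)
  step 8: ref 1 -> HIT, frames=[1,5,2,4] (faults so far: 4)
  step 9: ref 1 -> HIT, frames=[1,5,2,4] (faults so far: 4)
  step 10: ref 4 -> HIT, frames=[1,5,2,4] (faults so far: 4)
  step 11: ref 3 -> FAULT, evict 1, frames=[3,5,2,4] (faults so far: 5)
  step 12: ref 1 -> FAULT, evict 5, frames=[3,1,2,4] (faults so far: 6)
  step 13: ref 2 -> HIT, frames=[3,1,2,4] (faults so far: 6)
  FIFO total faults: 6
--- LRU ---
  step 0: ref 1 -> FAULT, frames=[1,-,-,-] (faults so far: 1)
  step 1: ref 5 -> FAULT, frames=[1,5,-,-] (faults so far: 2)
  step 2: ref 2 -> FAULT, frames=[1,5,2,-] (faults so far: 3)
  step 3: ref 4 -> FAULT, frames=[1,5,2,4] (faults so far: 4)
  step 4: ref 5 -> HIT, frames=[1,5,2,4] (faults so far: 4)
  step 5: ref 2 -> HIT, frames=[1,5,2,4] (faults so far: 4)
  step 6: ref 1 -> HIT, frames=[1,5,2,4] (faults so far: 4)
  step 7: ref 2 -> HIT, frames=[1,5,2,4] (faults so far: 4)
  step 8: ref 1 -> HIT, frames=[1,5,2,4] (faults so far: 4)
  step 9: ref 1 -> HIT, frames=[1,5,2,4] (faults so far: 4)
  step 10: ref 4 -> HIT, frames=[1,5,2,4] (faults so far: 4)
  step 11: ref 3 -> FAULT, evict 5, frames=[1,3,2,4] (faults so far: 5)
  step 12: ref 1 -> HIT, frames=[1,3,2,4] (faults so far: 5)
  step 13: ref 2 -> HIT, frames=[1,3,2,4] (faults so far: 5)
  LRU total faults: 5
--- Optimal ---
  step 0: ref 1 -> FAULT, frames=[1,-,-,-] (faults so far: 1)
  step 1: ref 5 -> FAULT, frames=[1,5,-,-] (faults so far: 2)
  step 2: ref 2 -> FAULT, frames=[1,5,2,-] (faults so far: 3)
  step 3: ref 4 -> FAULT, frames=[1,5,2,4] (faults so far: 4)
  step 4: ref 5 -> HIT, frames=[1,5,2,4] (faults so far: 4)
  step 5: ref 2 -> HIT, frames=[1,5,2,4] (faults so far: 4)
  step 6: ref 1 -> HIT, frames=[1,5,2,4] (faults so far: 4)
  step 7: ref 2 -> HIT, frames=[1,5,2,4] (faults so far: 4)
  step 8: ref 1 -> HIT, frames=[1,5,2,4] (faults so far: 4)
  step 9: ref 1 -> HIT, frames=[1,5,2,4] (faults so far: 4)
  step 10: ref 4 -> HIT, frames=[1,5,2,4] (faults so far: 4)
  step 11: ref 3 -> FAULT, evict 4, frames=[1,5,2,3] (faults so far: 5)
  step 12: ref 1 -> HIT, frames=[1,5,2,3] (faults so far: 5)
  step 13: ref 2 -> HIT, frames=[1,5,2,3] (faults so far: 5)
  Optimal total faults: 5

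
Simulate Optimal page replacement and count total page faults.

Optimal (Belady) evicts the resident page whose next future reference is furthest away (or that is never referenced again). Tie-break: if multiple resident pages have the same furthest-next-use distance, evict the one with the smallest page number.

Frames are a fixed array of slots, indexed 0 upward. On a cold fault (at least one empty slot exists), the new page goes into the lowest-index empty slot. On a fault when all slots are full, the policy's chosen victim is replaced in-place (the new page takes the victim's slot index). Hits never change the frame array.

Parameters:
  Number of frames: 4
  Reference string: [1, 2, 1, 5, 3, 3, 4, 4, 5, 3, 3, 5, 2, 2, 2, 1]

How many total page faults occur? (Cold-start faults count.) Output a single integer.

Answer: 6

Derivation:
Step 0: ref 1 → FAULT, frames=[1,-,-,-]
Step 1: ref 2 → FAULT, frames=[1,2,-,-]
Step 2: ref 1 → HIT, frames=[1,2,-,-]
Step 3: ref 5 → FAULT, frames=[1,2,5,-]
Step 4: ref 3 → FAULT, frames=[1,2,5,3]
Step 5: ref 3 → HIT, frames=[1,2,5,3]
Step 6: ref 4 → FAULT (evict 1), frames=[4,2,5,3]
Step 7: ref 4 → HIT, frames=[4,2,5,3]
Step 8: ref 5 → HIT, frames=[4,2,5,3]
Step 9: ref 3 → HIT, frames=[4,2,5,3]
Step 10: ref 3 → HIT, frames=[4,2,5,3]
Step 11: ref 5 → HIT, frames=[4,2,5,3]
Step 12: ref 2 → HIT, frames=[4,2,5,3]
Step 13: ref 2 → HIT, frames=[4,2,5,3]
Step 14: ref 2 → HIT, frames=[4,2,5,3]
Step 15: ref 1 → FAULT (evict 2), frames=[4,1,5,3]
Total faults: 6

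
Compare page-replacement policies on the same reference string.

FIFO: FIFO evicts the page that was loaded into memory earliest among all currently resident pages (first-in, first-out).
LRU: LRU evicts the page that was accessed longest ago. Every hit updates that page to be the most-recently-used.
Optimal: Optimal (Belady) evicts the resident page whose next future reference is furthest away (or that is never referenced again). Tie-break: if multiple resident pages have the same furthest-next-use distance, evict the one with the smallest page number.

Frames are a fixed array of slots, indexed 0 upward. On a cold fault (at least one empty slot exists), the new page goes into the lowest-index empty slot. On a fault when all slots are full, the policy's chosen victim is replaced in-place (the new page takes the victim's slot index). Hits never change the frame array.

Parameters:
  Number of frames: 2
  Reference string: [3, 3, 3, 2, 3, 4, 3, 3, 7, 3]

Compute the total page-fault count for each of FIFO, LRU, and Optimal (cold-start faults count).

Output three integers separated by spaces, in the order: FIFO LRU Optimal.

Answer: 5 4 4

Derivation:
--- FIFO ---
  step 0: ref 3 -> FAULT, frames=[3,-] (faults so far: 1)
  step 1: ref 3 -> HIT, frames=[3,-] (faults so far: 1)
  step 2: ref 3 -> HIT, frames=[3,-] (faults so far: 1)
  step 3: ref 2 -> FAULT, frames=[3,2] (faults so far: 2)
  step 4: ref 3 -> HIT, frames=[3,2] (faults so far: 2)
  step 5: ref 4 -> FAULT, evict 3, frames=[4,2] (faults so far: 3)
  step 6: ref 3 -> FAULT, evict 2, frames=[4,3] (faults so far: 4)
  step 7: ref 3 -> HIT, frames=[4,3] (faults so far: 4)
  step 8: ref 7 -> FAULT, evict 4, frames=[7,3] (faults so far: 5)
  step 9: ref 3 -> HIT, frames=[7,3] (faults so far: 5)
  FIFO total faults: 5
--- LRU ---
  step 0: ref 3 -> FAULT, frames=[3,-] (faults so far: 1)
  step 1: ref 3 -> HIT, frames=[3,-] (faults so far: 1)
  step 2: ref 3 -> HIT, frames=[3,-] (faults so far: 1)
  step 3: ref 2 -> FAULT, frames=[3,2] (faults so far: 2)
  step 4: ref 3 -> HIT, frames=[3,2] (faults so far: 2)
  step 5: ref 4 -> FAULT, evict 2, frames=[3,4] (faults so far: 3)
  step 6: ref 3 -> HIT, frames=[3,4] (faults so far: 3)
  step 7: ref 3 -> HIT, frames=[3,4] (faults so far: 3)
  step 8: ref 7 -> FAULT, evict 4, frames=[3,7] (faults so far: 4)
  step 9: ref 3 -> HIT, frames=[3,7] (faults so far: 4)
  LRU total faults: 4
--- Optimal ---
  step 0: ref 3 -> FAULT, frames=[3,-] (faults so far: 1)
  step 1: ref 3 -> HIT, frames=[3,-] (faults so far: 1)
  step 2: ref 3 -> HIT, frames=[3,-] (faults so far: 1)
  step 3: ref 2 -> FAULT, frames=[3,2] (faults so far: 2)
  step 4: ref 3 -> HIT, frames=[3,2] (faults so far: 2)
  step 5: ref 4 -> FAULT, evict 2, frames=[3,4] (faults so far: 3)
  step 6: ref 3 -> HIT, frames=[3,4] (faults so far: 3)
  step 7: ref 3 -> HIT, frames=[3,4] (faults so far: 3)
  step 8: ref 7 -> FAULT, evict 4, frames=[3,7] (faults so far: 4)
  step 9: ref 3 -> HIT, frames=[3,7] (faults so far: 4)
  Optimal total faults: 4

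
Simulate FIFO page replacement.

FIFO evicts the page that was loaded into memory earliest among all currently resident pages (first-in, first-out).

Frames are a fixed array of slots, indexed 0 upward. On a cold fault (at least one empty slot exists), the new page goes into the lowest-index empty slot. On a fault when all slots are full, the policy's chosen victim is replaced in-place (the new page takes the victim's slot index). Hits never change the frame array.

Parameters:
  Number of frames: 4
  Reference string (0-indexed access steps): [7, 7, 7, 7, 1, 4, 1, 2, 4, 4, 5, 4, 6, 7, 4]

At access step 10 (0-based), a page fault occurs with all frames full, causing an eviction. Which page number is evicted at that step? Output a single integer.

Answer: 7

Derivation:
Step 0: ref 7 -> FAULT, frames=[7,-,-,-]
Step 1: ref 7 -> HIT, frames=[7,-,-,-]
Step 2: ref 7 -> HIT, frames=[7,-,-,-]
Step 3: ref 7 -> HIT, frames=[7,-,-,-]
Step 4: ref 1 -> FAULT, frames=[7,1,-,-]
Step 5: ref 4 -> FAULT, frames=[7,1,4,-]
Step 6: ref 1 -> HIT, frames=[7,1,4,-]
Step 7: ref 2 -> FAULT, frames=[7,1,4,2]
Step 8: ref 4 -> HIT, frames=[7,1,4,2]
Step 9: ref 4 -> HIT, frames=[7,1,4,2]
Step 10: ref 5 -> FAULT, evict 7, frames=[5,1,4,2]
At step 10: evicted page 7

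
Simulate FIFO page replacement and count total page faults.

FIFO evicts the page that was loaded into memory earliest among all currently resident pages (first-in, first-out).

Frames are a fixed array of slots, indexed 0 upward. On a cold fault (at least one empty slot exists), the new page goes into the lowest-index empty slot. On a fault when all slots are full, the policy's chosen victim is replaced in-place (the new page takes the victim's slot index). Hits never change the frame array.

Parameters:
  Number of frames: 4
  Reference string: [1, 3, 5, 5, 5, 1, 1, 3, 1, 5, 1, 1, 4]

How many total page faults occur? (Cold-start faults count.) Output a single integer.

Step 0: ref 1 → FAULT, frames=[1,-,-,-]
Step 1: ref 3 → FAULT, frames=[1,3,-,-]
Step 2: ref 5 → FAULT, frames=[1,3,5,-]
Step 3: ref 5 → HIT, frames=[1,3,5,-]
Step 4: ref 5 → HIT, frames=[1,3,5,-]
Step 5: ref 1 → HIT, frames=[1,3,5,-]
Step 6: ref 1 → HIT, frames=[1,3,5,-]
Step 7: ref 3 → HIT, frames=[1,3,5,-]
Step 8: ref 1 → HIT, frames=[1,3,5,-]
Step 9: ref 5 → HIT, frames=[1,3,5,-]
Step 10: ref 1 → HIT, frames=[1,3,5,-]
Step 11: ref 1 → HIT, frames=[1,3,5,-]
Step 12: ref 4 → FAULT, frames=[1,3,5,4]
Total faults: 4

Answer: 4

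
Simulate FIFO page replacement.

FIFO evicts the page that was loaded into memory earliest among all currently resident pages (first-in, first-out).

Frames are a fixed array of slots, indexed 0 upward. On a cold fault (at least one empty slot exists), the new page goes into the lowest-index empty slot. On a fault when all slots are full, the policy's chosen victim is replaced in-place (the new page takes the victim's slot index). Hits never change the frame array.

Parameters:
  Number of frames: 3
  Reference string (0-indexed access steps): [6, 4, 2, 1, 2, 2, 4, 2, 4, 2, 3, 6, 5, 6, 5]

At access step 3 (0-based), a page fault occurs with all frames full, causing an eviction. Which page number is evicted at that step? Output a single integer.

Answer: 6

Derivation:
Step 0: ref 6 -> FAULT, frames=[6,-,-]
Step 1: ref 4 -> FAULT, frames=[6,4,-]
Step 2: ref 2 -> FAULT, frames=[6,4,2]
Step 3: ref 1 -> FAULT, evict 6, frames=[1,4,2]
At step 3: evicted page 6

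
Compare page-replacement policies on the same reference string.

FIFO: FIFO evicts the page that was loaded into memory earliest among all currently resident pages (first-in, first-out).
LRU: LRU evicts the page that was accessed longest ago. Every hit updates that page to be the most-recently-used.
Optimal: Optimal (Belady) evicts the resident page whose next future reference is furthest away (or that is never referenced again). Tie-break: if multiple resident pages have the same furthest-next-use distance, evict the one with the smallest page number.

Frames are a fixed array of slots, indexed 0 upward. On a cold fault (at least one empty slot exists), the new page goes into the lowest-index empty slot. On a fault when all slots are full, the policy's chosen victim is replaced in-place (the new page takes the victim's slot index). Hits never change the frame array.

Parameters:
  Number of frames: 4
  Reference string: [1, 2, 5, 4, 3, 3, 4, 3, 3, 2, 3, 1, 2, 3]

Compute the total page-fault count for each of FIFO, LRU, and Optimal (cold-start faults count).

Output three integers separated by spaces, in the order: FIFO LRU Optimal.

Answer: 7 6 5

Derivation:
--- FIFO ---
  step 0: ref 1 -> FAULT, frames=[1,-,-,-] (faults so far: 1)
  step 1: ref 2 -> FAULT, frames=[1,2,-,-] (faults so far: 2)
  step 2: ref 5 -> FAULT, frames=[1,2,5,-] (faults so far: 3)
  step 3: ref 4 -> FAULT, frames=[1,2,5,4] (faults so far: 4)
  step 4: ref 3 -> FAULT, evict 1, frames=[3,2,5,4] (faults so far: 5)
  step 5: ref 3 -> HIT, frames=[3,2,5,4] (faults so far: 5)
  step 6: ref 4 -> HIT, frames=[3,2,5,4] (faults so far: 5)
  step 7: ref 3 -> HIT, frames=[3,2,5,4] (faults so far: 5)
  step 8: ref 3 -> HIT, frames=[3,2,5,4] (faults so far: 5)
  step 9: ref 2 -> HIT, frames=[3,2,5,4] (faults so far: 5)
  step 10: ref 3 -> HIT, frames=[3,2,5,4] (faults so far: 5)
  step 11: ref 1 -> FAULT, evict 2, frames=[3,1,5,4] (faults so far: 6)
  step 12: ref 2 -> FAULT, evict 5, frames=[3,1,2,4] (faults so far: 7)
  step 13: ref 3 -> HIT, frames=[3,1,2,4] (faults so far: 7)
  FIFO total faults: 7
--- LRU ---
  step 0: ref 1 -> FAULT, frames=[1,-,-,-] (faults so far: 1)
  step 1: ref 2 -> FAULT, frames=[1,2,-,-] (faults so far: 2)
  step 2: ref 5 -> FAULT, frames=[1,2,5,-] (faults so far: 3)
  step 3: ref 4 -> FAULT, frames=[1,2,5,4] (faults so far: 4)
  step 4: ref 3 -> FAULT, evict 1, frames=[3,2,5,4] (faults so far: 5)
  step 5: ref 3 -> HIT, frames=[3,2,5,4] (faults so far: 5)
  step 6: ref 4 -> HIT, frames=[3,2,5,4] (faults so far: 5)
  step 7: ref 3 -> HIT, frames=[3,2,5,4] (faults so far: 5)
  step 8: ref 3 -> HIT, frames=[3,2,5,4] (faults so far: 5)
  step 9: ref 2 -> HIT, frames=[3,2,5,4] (faults so far: 5)
  step 10: ref 3 -> HIT, frames=[3,2,5,4] (faults so far: 5)
  step 11: ref 1 -> FAULT, evict 5, frames=[3,2,1,4] (faults so far: 6)
  step 12: ref 2 -> HIT, frames=[3,2,1,4] (faults so far: 6)
  step 13: ref 3 -> HIT, frames=[3,2,1,4] (faults so far: 6)
  LRU total faults: 6
--- Optimal ---
  step 0: ref 1 -> FAULT, frames=[1,-,-,-] (faults so far: 1)
  step 1: ref 2 -> FAULT, frames=[1,2,-,-] (faults so far: 2)
  step 2: ref 5 -> FAULT, frames=[1,2,5,-] (faults so far: 3)
  step 3: ref 4 -> FAULT, frames=[1,2,5,4] (faults so far: 4)
  step 4: ref 3 -> FAULT, evict 5, frames=[1,2,3,4] (faults so far: 5)
  step 5: ref 3 -> HIT, frames=[1,2,3,4] (faults so far: 5)
  step 6: ref 4 -> HIT, frames=[1,2,3,4] (faults so far: 5)
  step 7: ref 3 -> HIT, frames=[1,2,3,4] (faults so far: 5)
  step 8: ref 3 -> HIT, frames=[1,2,3,4] (faults so far: 5)
  step 9: ref 2 -> HIT, frames=[1,2,3,4] (faults so far: 5)
  step 10: ref 3 -> HIT, frames=[1,2,3,4] (faults so far: 5)
  step 11: ref 1 -> HIT, frames=[1,2,3,4] (faults so far: 5)
  step 12: ref 2 -> HIT, frames=[1,2,3,4] (faults so far: 5)
  step 13: ref 3 -> HIT, frames=[1,2,3,4] (faults so far: 5)
  Optimal total faults: 5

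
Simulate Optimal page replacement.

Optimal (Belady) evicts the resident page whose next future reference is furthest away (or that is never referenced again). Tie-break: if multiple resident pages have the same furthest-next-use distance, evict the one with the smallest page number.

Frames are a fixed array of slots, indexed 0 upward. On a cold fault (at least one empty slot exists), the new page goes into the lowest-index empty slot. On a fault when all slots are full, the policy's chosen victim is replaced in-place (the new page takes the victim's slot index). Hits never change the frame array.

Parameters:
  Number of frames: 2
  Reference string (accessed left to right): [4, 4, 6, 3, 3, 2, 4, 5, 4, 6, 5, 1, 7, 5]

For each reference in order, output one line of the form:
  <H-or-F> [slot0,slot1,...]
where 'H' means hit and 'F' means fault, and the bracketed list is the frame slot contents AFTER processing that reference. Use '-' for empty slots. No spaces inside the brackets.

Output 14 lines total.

F [4,-]
H [4,-]
F [4,6]
F [4,3]
H [4,3]
F [4,2]
H [4,2]
F [4,5]
H [4,5]
F [6,5]
H [6,5]
F [1,5]
F [7,5]
H [7,5]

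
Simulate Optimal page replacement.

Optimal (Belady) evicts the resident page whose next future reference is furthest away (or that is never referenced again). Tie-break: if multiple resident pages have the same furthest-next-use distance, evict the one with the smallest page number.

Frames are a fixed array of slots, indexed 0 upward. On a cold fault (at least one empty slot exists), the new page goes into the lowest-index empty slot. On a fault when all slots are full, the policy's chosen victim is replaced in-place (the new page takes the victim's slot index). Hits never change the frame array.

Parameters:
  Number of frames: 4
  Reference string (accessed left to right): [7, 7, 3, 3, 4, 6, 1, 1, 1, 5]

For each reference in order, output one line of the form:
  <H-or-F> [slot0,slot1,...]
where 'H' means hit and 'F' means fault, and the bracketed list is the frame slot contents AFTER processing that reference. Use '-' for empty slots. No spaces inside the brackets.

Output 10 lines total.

F [7,-,-,-]
H [7,-,-,-]
F [7,3,-,-]
H [7,3,-,-]
F [7,3,4,-]
F [7,3,4,6]
F [7,1,4,6]
H [7,1,4,6]
H [7,1,4,6]
F [7,5,4,6]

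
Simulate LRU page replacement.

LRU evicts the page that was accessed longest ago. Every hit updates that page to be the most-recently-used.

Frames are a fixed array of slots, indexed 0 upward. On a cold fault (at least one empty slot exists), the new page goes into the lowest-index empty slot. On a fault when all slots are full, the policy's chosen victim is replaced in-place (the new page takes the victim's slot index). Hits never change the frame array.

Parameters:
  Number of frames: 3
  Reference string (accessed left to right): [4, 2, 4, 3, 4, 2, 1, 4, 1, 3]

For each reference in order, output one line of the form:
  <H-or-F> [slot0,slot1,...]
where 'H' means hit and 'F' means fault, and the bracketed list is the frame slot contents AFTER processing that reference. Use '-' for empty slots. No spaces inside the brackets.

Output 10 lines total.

F [4,-,-]
F [4,2,-]
H [4,2,-]
F [4,2,3]
H [4,2,3]
H [4,2,3]
F [4,2,1]
H [4,2,1]
H [4,2,1]
F [4,3,1]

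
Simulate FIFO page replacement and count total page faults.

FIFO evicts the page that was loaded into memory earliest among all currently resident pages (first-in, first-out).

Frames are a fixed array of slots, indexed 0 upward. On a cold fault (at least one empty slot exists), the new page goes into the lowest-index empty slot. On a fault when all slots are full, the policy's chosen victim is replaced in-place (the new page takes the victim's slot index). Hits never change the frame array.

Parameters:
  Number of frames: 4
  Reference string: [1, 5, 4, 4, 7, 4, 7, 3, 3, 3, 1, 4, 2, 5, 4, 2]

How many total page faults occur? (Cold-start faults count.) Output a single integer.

Answer: 9

Derivation:
Step 0: ref 1 → FAULT, frames=[1,-,-,-]
Step 1: ref 5 → FAULT, frames=[1,5,-,-]
Step 2: ref 4 → FAULT, frames=[1,5,4,-]
Step 3: ref 4 → HIT, frames=[1,5,4,-]
Step 4: ref 7 → FAULT, frames=[1,5,4,7]
Step 5: ref 4 → HIT, frames=[1,5,4,7]
Step 6: ref 7 → HIT, frames=[1,5,4,7]
Step 7: ref 3 → FAULT (evict 1), frames=[3,5,4,7]
Step 8: ref 3 → HIT, frames=[3,5,4,7]
Step 9: ref 3 → HIT, frames=[3,5,4,7]
Step 10: ref 1 → FAULT (evict 5), frames=[3,1,4,7]
Step 11: ref 4 → HIT, frames=[3,1,4,7]
Step 12: ref 2 → FAULT (evict 4), frames=[3,1,2,7]
Step 13: ref 5 → FAULT (evict 7), frames=[3,1,2,5]
Step 14: ref 4 → FAULT (evict 3), frames=[4,1,2,5]
Step 15: ref 2 → HIT, frames=[4,1,2,5]
Total faults: 9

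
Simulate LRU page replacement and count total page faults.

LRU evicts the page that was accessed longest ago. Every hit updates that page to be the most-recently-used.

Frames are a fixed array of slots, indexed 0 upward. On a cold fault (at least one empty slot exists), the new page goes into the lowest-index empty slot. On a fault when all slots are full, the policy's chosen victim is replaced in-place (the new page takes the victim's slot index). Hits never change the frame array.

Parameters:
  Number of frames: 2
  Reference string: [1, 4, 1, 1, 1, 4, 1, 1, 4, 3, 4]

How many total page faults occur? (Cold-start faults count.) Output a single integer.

Step 0: ref 1 → FAULT, frames=[1,-]
Step 1: ref 4 → FAULT, frames=[1,4]
Step 2: ref 1 → HIT, frames=[1,4]
Step 3: ref 1 → HIT, frames=[1,4]
Step 4: ref 1 → HIT, frames=[1,4]
Step 5: ref 4 → HIT, frames=[1,4]
Step 6: ref 1 → HIT, frames=[1,4]
Step 7: ref 1 → HIT, frames=[1,4]
Step 8: ref 4 → HIT, frames=[1,4]
Step 9: ref 3 → FAULT (evict 1), frames=[3,4]
Step 10: ref 4 → HIT, frames=[3,4]
Total faults: 3

Answer: 3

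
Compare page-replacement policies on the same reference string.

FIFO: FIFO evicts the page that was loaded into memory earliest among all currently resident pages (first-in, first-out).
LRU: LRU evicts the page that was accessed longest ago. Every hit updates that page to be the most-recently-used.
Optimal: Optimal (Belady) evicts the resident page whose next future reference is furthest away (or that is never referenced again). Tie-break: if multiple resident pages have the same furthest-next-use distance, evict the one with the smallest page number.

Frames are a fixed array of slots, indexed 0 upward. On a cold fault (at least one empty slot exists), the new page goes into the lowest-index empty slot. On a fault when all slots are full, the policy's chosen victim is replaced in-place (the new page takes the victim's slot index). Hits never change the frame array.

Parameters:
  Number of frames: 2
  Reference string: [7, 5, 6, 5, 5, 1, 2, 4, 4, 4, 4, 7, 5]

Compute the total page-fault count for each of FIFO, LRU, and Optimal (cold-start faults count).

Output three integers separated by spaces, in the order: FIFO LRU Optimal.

Answer: 8 8 7

Derivation:
--- FIFO ---
  step 0: ref 7 -> FAULT, frames=[7,-] (faults so far: 1)
  step 1: ref 5 -> FAULT, frames=[7,5] (faults so far: 2)
  step 2: ref 6 -> FAULT, evict 7, frames=[6,5] (faults so far: 3)
  step 3: ref 5 -> HIT, frames=[6,5] (faults so far: 3)
  step 4: ref 5 -> HIT, frames=[6,5] (faults so far: 3)
  step 5: ref 1 -> FAULT, evict 5, frames=[6,1] (faults so far: 4)
  step 6: ref 2 -> FAULT, evict 6, frames=[2,1] (faults so far: 5)
  step 7: ref 4 -> FAULT, evict 1, frames=[2,4] (faults so far: 6)
  step 8: ref 4 -> HIT, frames=[2,4] (faults so far: 6)
  step 9: ref 4 -> HIT, frames=[2,4] (faults so far: 6)
  step 10: ref 4 -> HIT, frames=[2,4] (faults so far: 6)
  step 11: ref 7 -> FAULT, evict 2, frames=[7,4] (faults so far: 7)
  step 12: ref 5 -> FAULT, evict 4, frames=[7,5] (faults so far: 8)
  FIFO total faults: 8
--- LRU ---
  step 0: ref 7 -> FAULT, frames=[7,-] (faults so far: 1)
  step 1: ref 5 -> FAULT, frames=[7,5] (faults so far: 2)
  step 2: ref 6 -> FAULT, evict 7, frames=[6,5] (faults so far: 3)
  step 3: ref 5 -> HIT, frames=[6,5] (faults so far: 3)
  step 4: ref 5 -> HIT, frames=[6,5] (faults so far: 3)
  step 5: ref 1 -> FAULT, evict 6, frames=[1,5] (faults so far: 4)
  step 6: ref 2 -> FAULT, evict 5, frames=[1,2] (faults so far: 5)
  step 7: ref 4 -> FAULT, evict 1, frames=[4,2] (faults so far: 6)
  step 8: ref 4 -> HIT, frames=[4,2] (faults so far: 6)
  step 9: ref 4 -> HIT, frames=[4,2] (faults so far: 6)
  step 10: ref 4 -> HIT, frames=[4,2] (faults so far: 6)
  step 11: ref 7 -> FAULT, evict 2, frames=[4,7] (faults so far: 7)
  step 12: ref 5 -> FAULT, evict 4, frames=[5,7] (faults so far: 8)
  LRU total faults: 8
--- Optimal ---
  step 0: ref 7 -> FAULT, frames=[7,-] (faults so far: 1)
  step 1: ref 5 -> FAULT, frames=[7,5] (faults so far: 2)
  step 2: ref 6 -> FAULT, evict 7, frames=[6,5] (faults so far: 3)
  step 3: ref 5 -> HIT, frames=[6,5] (faults so far: 3)
  step 4: ref 5 -> HIT, frames=[6,5] (faults so far: 3)
  step 5: ref 1 -> FAULT, evict 6, frames=[1,5] (faults so far: 4)
  step 6: ref 2 -> FAULT, evict 1, frames=[2,5] (faults so far: 5)
  step 7: ref 4 -> FAULT, evict 2, frames=[4,5] (faults so far: 6)
  step 8: ref 4 -> HIT, frames=[4,5] (faults so far: 6)
  step 9: ref 4 -> HIT, frames=[4,5] (faults so far: 6)
  step 10: ref 4 -> HIT, frames=[4,5] (faults so far: 6)
  step 11: ref 7 -> FAULT, evict 4, frames=[7,5] (faults so far: 7)
  step 12: ref 5 -> HIT, frames=[7,5] (faults so far: 7)
  Optimal total faults: 7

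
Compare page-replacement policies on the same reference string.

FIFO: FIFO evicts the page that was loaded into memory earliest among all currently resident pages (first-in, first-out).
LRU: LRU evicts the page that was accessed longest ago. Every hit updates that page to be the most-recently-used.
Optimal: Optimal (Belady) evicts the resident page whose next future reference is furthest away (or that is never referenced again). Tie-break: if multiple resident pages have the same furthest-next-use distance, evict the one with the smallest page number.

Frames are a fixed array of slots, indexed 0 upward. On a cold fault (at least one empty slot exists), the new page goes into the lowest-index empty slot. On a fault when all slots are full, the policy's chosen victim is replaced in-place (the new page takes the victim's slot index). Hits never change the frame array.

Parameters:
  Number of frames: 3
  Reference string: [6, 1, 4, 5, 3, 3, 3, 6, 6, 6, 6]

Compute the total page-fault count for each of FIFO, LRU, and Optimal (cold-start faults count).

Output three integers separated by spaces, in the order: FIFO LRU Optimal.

--- FIFO ---
  step 0: ref 6 -> FAULT, frames=[6,-,-] (faults so far: 1)
  step 1: ref 1 -> FAULT, frames=[6,1,-] (faults so far: 2)
  step 2: ref 4 -> FAULT, frames=[6,1,4] (faults so far: 3)
  step 3: ref 5 -> FAULT, evict 6, frames=[5,1,4] (faults so far: 4)
  step 4: ref 3 -> FAULT, evict 1, frames=[5,3,4] (faults so far: 5)
  step 5: ref 3 -> HIT, frames=[5,3,4] (faults so far: 5)
  step 6: ref 3 -> HIT, frames=[5,3,4] (faults so far: 5)
  step 7: ref 6 -> FAULT, evict 4, frames=[5,3,6] (faults so far: 6)
  step 8: ref 6 -> HIT, frames=[5,3,6] (faults so far: 6)
  step 9: ref 6 -> HIT, frames=[5,3,6] (faults so far: 6)
  step 10: ref 6 -> HIT, frames=[5,3,6] (faults so far: 6)
  FIFO total faults: 6
--- LRU ---
  step 0: ref 6 -> FAULT, frames=[6,-,-] (faults so far: 1)
  step 1: ref 1 -> FAULT, frames=[6,1,-] (faults so far: 2)
  step 2: ref 4 -> FAULT, frames=[6,1,4] (faults so far: 3)
  step 3: ref 5 -> FAULT, evict 6, frames=[5,1,4] (faults so far: 4)
  step 4: ref 3 -> FAULT, evict 1, frames=[5,3,4] (faults so far: 5)
  step 5: ref 3 -> HIT, frames=[5,3,4] (faults so far: 5)
  step 6: ref 3 -> HIT, frames=[5,3,4] (faults so far: 5)
  step 7: ref 6 -> FAULT, evict 4, frames=[5,3,6] (faults so far: 6)
  step 8: ref 6 -> HIT, frames=[5,3,6] (faults so far: 6)
  step 9: ref 6 -> HIT, frames=[5,3,6] (faults so far: 6)
  step 10: ref 6 -> HIT, frames=[5,3,6] (faults so far: 6)
  LRU total faults: 6
--- Optimal ---
  step 0: ref 6 -> FAULT, frames=[6,-,-] (faults so far: 1)
  step 1: ref 1 -> FAULT, frames=[6,1,-] (faults so far: 2)
  step 2: ref 4 -> FAULT, frames=[6,1,4] (faults so far: 3)
  step 3: ref 5 -> FAULT, evict 1, frames=[6,5,4] (faults so far: 4)
  step 4: ref 3 -> FAULT, evict 4, frames=[6,5,3] (faults so far: 5)
  step 5: ref 3 -> HIT, frames=[6,5,3] (faults so far: 5)
  step 6: ref 3 -> HIT, frames=[6,5,3] (faults so far: 5)
  step 7: ref 6 -> HIT, frames=[6,5,3] (faults so far: 5)
  step 8: ref 6 -> HIT, frames=[6,5,3] (faults so far: 5)
  step 9: ref 6 -> HIT, frames=[6,5,3] (faults so far: 5)
  step 10: ref 6 -> HIT, frames=[6,5,3] (faults so far: 5)
  Optimal total faults: 5

Answer: 6 6 5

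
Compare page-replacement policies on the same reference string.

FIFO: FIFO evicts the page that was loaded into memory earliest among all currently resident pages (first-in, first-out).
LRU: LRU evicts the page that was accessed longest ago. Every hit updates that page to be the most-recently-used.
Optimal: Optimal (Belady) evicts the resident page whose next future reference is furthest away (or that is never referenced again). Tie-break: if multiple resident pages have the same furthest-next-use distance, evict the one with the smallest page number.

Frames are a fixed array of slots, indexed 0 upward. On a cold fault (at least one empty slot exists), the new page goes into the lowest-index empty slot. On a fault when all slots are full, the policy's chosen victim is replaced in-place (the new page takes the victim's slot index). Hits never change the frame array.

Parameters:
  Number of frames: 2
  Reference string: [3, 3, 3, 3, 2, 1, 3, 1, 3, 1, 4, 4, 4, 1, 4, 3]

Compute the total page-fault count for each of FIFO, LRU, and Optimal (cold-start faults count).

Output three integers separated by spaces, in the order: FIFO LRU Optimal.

Answer: 7 6 5

Derivation:
--- FIFO ---
  step 0: ref 3 -> FAULT, frames=[3,-] (faults so far: 1)
  step 1: ref 3 -> HIT, frames=[3,-] (faults so far: 1)
  step 2: ref 3 -> HIT, frames=[3,-] (faults so far: 1)
  step 3: ref 3 -> HIT, frames=[3,-] (faults so far: 1)
  step 4: ref 2 -> FAULT, frames=[3,2] (faults so far: 2)
  step 5: ref 1 -> FAULT, evict 3, frames=[1,2] (faults so far: 3)
  step 6: ref 3 -> FAULT, evict 2, frames=[1,3] (faults so far: 4)
  step 7: ref 1 -> HIT, frames=[1,3] (faults so far: 4)
  step 8: ref 3 -> HIT, frames=[1,3] (faults so far: 4)
  step 9: ref 1 -> HIT, frames=[1,3] (faults so far: 4)
  step 10: ref 4 -> FAULT, evict 1, frames=[4,3] (faults so far: 5)
  step 11: ref 4 -> HIT, frames=[4,3] (faults so far: 5)
  step 12: ref 4 -> HIT, frames=[4,3] (faults so far: 5)
  step 13: ref 1 -> FAULT, evict 3, frames=[4,1] (faults so far: 6)
  step 14: ref 4 -> HIT, frames=[4,1] (faults so far: 6)
  step 15: ref 3 -> FAULT, evict 4, frames=[3,1] (faults so far: 7)
  FIFO total faults: 7
--- LRU ---
  step 0: ref 3 -> FAULT, frames=[3,-] (faults so far: 1)
  step 1: ref 3 -> HIT, frames=[3,-] (faults so far: 1)
  step 2: ref 3 -> HIT, frames=[3,-] (faults so far: 1)
  step 3: ref 3 -> HIT, frames=[3,-] (faults so far: 1)
  step 4: ref 2 -> FAULT, frames=[3,2] (faults so far: 2)
  step 5: ref 1 -> FAULT, evict 3, frames=[1,2] (faults so far: 3)
  step 6: ref 3 -> FAULT, evict 2, frames=[1,3] (faults so far: 4)
  step 7: ref 1 -> HIT, frames=[1,3] (faults so far: 4)
  step 8: ref 3 -> HIT, frames=[1,3] (faults so far: 4)
  step 9: ref 1 -> HIT, frames=[1,3] (faults so far: 4)
  step 10: ref 4 -> FAULT, evict 3, frames=[1,4] (faults so far: 5)
  step 11: ref 4 -> HIT, frames=[1,4] (faults so far: 5)
  step 12: ref 4 -> HIT, frames=[1,4] (faults so far: 5)
  step 13: ref 1 -> HIT, frames=[1,4] (faults so far: 5)
  step 14: ref 4 -> HIT, frames=[1,4] (faults so far: 5)
  step 15: ref 3 -> FAULT, evict 1, frames=[3,4] (faults so far: 6)
  LRU total faults: 6
--- Optimal ---
  step 0: ref 3 -> FAULT, frames=[3,-] (faults so far: 1)
  step 1: ref 3 -> HIT, frames=[3,-] (faults so far: 1)
  step 2: ref 3 -> HIT, frames=[3,-] (faults so far: 1)
  step 3: ref 3 -> HIT, frames=[3,-] (faults so far: 1)
  step 4: ref 2 -> FAULT, frames=[3,2] (faults so far: 2)
  step 5: ref 1 -> FAULT, evict 2, frames=[3,1] (faults so far: 3)
  step 6: ref 3 -> HIT, frames=[3,1] (faults so far: 3)
  step 7: ref 1 -> HIT, frames=[3,1] (faults so far: 3)
  step 8: ref 3 -> HIT, frames=[3,1] (faults so far: 3)
  step 9: ref 1 -> HIT, frames=[3,1] (faults so far: 3)
  step 10: ref 4 -> FAULT, evict 3, frames=[4,1] (faults so far: 4)
  step 11: ref 4 -> HIT, frames=[4,1] (faults so far: 4)
  step 12: ref 4 -> HIT, frames=[4,1] (faults so far: 4)
  step 13: ref 1 -> HIT, frames=[4,1] (faults so far: 4)
  step 14: ref 4 -> HIT, frames=[4,1] (faults so far: 4)
  step 15: ref 3 -> FAULT, evict 1, frames=[4,3] (faults so far: 5)
  Optimal total faults: 5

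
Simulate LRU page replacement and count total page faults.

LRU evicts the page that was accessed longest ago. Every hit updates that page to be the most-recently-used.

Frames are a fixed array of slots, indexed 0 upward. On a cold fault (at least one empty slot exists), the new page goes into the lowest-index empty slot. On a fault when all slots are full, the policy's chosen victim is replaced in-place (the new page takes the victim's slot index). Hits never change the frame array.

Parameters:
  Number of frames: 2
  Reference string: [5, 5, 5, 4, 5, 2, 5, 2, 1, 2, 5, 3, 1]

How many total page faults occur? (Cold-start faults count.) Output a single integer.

Answer: 7

Derivation:
Step 0: ref 5 → FAULT, frames=[5,-]
Step 1: ref 5 → HIT, frames=[5,-]
Step 2: ref 5 → HIT, frames=[5,-]
Step 3: ref 4 → FAULT, frames=[5,4]
Step 4: ref 5 → HIT, frames=[5,4]
Step 5: ref 2 → FAULT (evict 4), frames=[5,2]
Step 6: ref 5 → HIT, frames=[5,2]
Step 7: ref 2 → HIT, frames=[5,2]
Step 8: ref 1 → FAULT (evict 5), frames=[1,2]
Step 9: ref 2 → HIT, frames=[1,2]
Step 10: ref 5 → FAULT (evict 1), frames=[5,2]
Step 11: ref 3 → FAULT (evict 2), frames=[5,3]
Step 12: ref 1 → FAULT (evict 5), frames=[1,3]
Total faults: 7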